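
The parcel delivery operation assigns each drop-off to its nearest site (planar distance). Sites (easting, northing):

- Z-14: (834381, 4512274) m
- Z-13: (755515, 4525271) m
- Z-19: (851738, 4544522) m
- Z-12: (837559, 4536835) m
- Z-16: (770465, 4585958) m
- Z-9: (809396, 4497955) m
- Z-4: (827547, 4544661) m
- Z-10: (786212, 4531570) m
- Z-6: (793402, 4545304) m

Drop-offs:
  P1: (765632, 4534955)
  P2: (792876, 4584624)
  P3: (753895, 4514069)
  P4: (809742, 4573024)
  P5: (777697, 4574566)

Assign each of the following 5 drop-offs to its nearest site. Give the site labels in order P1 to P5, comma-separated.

P1 → Z-13 (d²=196133545.00)
P2 → Z-16 (d²=504032477.00)
P3 → Z-13 (d²=128109204.00)
P4 → Z-6 (d²=1035394000.00)
P5 → Z-16 (d²=182079488.00)

Z-13, Z-16, Z-13, Z-6, Z-16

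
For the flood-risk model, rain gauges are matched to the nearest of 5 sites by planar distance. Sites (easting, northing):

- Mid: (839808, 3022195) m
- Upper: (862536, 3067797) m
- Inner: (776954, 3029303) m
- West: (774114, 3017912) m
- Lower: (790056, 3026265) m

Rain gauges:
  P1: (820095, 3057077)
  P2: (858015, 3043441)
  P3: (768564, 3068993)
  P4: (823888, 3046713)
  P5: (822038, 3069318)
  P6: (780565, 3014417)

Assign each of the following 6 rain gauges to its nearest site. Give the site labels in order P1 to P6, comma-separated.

Mid, Upper, Inner, Mid, Upper, West

P1 → Mid (d²=1605356293.00)
P2 → Upper (d²=613654177.00)
P3 → Inner (d²=1645688200.00)
P4 → Mid (d²=854578724.00)
P5 → Upper (d²=1642401445.00)
P6 → West (d²=53830426.00)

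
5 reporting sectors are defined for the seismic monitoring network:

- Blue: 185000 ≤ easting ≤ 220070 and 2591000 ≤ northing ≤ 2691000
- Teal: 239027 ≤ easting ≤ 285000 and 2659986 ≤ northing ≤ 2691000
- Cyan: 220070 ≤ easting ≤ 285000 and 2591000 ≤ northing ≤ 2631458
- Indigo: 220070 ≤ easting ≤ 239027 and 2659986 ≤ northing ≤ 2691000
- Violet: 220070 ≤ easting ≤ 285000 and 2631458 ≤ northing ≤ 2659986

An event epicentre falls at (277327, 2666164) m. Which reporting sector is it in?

The point has easting = 277327 and northing = 2666164.
Only Teal satisfies 239027 ≤ easting ≤ 285000 and 2659986 ≤ northing ≤ 2691000.

Teal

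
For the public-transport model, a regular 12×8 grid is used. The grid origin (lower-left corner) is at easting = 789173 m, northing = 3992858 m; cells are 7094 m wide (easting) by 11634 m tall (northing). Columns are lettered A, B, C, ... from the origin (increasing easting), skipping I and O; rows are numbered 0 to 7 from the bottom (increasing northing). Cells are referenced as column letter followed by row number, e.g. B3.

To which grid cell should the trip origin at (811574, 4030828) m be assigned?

Column index: ⌊(811574 − 789173) / 7094⌋ = ⌊3.158⌋ = 3 → column D
Row offset from origin: ⌊(4030828 − 3992858) / 11634⌋ = ⌊3.264⌋ = 3 → row 3

D3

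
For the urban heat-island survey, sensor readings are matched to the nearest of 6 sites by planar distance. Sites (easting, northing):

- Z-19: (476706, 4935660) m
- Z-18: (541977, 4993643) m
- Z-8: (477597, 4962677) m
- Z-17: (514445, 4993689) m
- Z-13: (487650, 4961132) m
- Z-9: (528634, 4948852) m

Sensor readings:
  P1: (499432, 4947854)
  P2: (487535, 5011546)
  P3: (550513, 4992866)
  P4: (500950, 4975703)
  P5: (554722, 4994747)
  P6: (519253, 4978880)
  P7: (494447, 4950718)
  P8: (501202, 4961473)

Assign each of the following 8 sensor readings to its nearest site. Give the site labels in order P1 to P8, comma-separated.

P1 → Z-13 (d²=315120808.00)
P2 → Z-17 (d²=1043020549.00)
P3 → Z-18 (d²=73467025.00)
P4 → Z-13 (d²=389204041.00)
P5 → Z-18 (d²=163653841.00)
P6 → Z-17 (d²=242423345.00)
P7 → Z-13 (d²=154650605.00)
P8 → Z-13 (d²=183772985.00)

Z-13, Z-17, Z-18, Z-13, Z-18, Z-17, Z-13, Z-13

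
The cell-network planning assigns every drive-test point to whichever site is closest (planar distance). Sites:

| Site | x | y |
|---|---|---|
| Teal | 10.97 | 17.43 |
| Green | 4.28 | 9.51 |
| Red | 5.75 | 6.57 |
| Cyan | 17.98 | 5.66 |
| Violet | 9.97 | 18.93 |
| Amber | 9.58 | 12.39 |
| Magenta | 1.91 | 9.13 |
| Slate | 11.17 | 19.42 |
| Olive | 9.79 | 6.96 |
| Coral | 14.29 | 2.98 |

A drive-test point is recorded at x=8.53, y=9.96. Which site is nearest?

Amber

Squared distances to each site:
Teal: 61.754; Green: 18.265; Red: 19.221; Cyan: 107.793; Violet: 82.534; Amber: 7.007; Magenta: 44.513; Slate: 96.461; Olive: 10.588; Coral: 81.898.
Minimum at Amber.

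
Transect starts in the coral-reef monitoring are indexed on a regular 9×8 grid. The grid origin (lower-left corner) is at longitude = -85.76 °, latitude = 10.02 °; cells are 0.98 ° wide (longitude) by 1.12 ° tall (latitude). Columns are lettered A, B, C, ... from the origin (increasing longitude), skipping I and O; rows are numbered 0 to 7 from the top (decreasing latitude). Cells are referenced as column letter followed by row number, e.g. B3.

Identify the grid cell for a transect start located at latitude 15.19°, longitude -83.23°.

Column index: ⌊(-83.23 − -85.76) / 0.98⌋ = ⌊2.582⌋ = 2 → column C
Row offset from origin: ⌊(15.19 − 10.02) / 1.12⌋ = ⌊4.616⌋ = 4 → row 3 (counted from top)

C3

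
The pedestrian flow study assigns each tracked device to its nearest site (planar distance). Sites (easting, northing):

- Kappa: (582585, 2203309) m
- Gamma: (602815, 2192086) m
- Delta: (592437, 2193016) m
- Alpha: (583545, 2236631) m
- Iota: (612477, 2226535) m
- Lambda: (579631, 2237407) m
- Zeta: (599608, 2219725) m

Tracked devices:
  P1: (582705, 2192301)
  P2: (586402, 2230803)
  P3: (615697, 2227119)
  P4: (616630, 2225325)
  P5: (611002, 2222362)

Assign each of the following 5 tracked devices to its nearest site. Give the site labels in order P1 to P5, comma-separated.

Delta, Alpha, Iota, Iota, Iota

P1 → Delta (d²=95223049.00)
P2 → Alpha (d²=42128033.00)
P3 → Iota (d²=10709456.00)
P4 → Iota (d²=18711509.00)
P5 → Iota (d²=19589554.00)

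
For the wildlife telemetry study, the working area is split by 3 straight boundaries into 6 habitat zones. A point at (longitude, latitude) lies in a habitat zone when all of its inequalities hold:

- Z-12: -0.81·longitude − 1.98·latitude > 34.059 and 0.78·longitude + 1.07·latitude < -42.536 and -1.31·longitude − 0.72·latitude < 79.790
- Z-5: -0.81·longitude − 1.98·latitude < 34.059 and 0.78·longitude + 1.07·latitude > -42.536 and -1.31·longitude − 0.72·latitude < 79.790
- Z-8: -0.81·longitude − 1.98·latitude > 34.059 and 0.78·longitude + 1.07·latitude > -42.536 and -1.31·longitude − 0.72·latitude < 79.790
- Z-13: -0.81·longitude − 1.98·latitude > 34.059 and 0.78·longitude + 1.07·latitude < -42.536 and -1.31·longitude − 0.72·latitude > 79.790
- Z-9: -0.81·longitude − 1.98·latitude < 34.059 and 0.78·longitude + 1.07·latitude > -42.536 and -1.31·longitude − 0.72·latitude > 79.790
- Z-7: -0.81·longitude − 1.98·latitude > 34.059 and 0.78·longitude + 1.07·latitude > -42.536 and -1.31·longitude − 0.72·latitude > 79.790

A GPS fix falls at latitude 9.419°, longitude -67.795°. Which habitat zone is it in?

Z-13

-0.81·-67.795 − 1.98·9.419 = 36.264, which is > 34.059
0.78·-67.795 + 1.07·9.419 = -42.802, which is < -42.536
-1.31·-67.795 − 0.72·9.419 = 82.030, which is > 79.790
This sign pattern matches Z-13.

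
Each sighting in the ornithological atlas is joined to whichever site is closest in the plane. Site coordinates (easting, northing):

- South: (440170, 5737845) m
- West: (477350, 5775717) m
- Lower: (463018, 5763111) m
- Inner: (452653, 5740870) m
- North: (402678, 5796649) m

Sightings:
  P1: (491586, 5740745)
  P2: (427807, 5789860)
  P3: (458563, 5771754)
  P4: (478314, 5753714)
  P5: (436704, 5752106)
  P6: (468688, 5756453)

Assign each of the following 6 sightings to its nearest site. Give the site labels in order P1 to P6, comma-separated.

Lower, North, Lower, Lower, South, Lower

P1 → Lower (d²=1316368580.00)
P2 → North (d²=677557162.00)
P3 → Lower (d²=94548474.00)
P4 → Lower (d²=322271225.00)
P5 → South (d²=215389277.00)
P6 → Lower (d²=76477864.00)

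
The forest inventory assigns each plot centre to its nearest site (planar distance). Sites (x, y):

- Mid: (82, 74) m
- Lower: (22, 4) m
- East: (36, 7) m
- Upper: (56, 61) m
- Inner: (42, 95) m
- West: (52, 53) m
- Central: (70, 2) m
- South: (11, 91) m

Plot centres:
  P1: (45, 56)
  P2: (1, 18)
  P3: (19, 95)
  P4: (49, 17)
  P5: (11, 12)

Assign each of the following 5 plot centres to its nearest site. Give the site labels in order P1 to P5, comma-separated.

P1 → West (d²=58.00)
P2 → Lower (d²=637.00)
P3 → South (d²=80.00)
P4 → East (d²=269.00)
P5 → Lower (d²=185.00)

West, Lower, South, East, Lower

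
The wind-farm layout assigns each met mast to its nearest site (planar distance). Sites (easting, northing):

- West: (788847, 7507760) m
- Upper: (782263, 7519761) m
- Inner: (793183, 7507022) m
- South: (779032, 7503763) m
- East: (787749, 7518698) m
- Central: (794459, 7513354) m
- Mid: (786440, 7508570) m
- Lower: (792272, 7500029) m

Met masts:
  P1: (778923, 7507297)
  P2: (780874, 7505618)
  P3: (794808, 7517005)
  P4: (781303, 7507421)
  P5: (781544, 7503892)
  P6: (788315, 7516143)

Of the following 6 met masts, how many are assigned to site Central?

P1 → South
P2 → South
P3 → Central
P4 → South
P5 → South
P6 → East
1 of the 6 goes to Central.

1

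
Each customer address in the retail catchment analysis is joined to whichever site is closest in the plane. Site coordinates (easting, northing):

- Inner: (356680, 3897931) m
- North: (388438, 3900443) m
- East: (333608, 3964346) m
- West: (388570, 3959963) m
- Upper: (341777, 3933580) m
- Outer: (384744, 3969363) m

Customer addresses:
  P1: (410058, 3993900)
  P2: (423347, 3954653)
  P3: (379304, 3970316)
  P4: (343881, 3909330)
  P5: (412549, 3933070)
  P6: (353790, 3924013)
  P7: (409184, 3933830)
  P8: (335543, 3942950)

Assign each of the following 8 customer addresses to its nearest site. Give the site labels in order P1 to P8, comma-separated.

Outer, West, Outer, Inner, West, Upper, West, Upper

P1 → Outer (d²=1242862965.00)
P2 → West (d²=1237635829.00)
P3 → Outer (d²=30501809.00)
P4 → Inner (d²=293751602.00)
P5 → West (d²=1298225890.00)
P6 → Upper (d²=235839658.00)
P7 → West (d²=1107870685.00)
P8 → Upper (d²=126659656.00)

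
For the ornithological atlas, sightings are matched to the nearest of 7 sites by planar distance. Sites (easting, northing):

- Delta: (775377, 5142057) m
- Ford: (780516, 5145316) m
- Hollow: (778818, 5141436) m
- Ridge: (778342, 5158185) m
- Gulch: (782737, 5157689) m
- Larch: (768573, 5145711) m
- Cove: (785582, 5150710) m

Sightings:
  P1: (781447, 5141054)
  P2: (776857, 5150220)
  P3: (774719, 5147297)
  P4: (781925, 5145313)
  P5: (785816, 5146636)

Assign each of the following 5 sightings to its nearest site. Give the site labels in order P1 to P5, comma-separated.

P1 → Hollow (d²=7057565.00)
P2 → Ford (d²=37437497.00)
P3 → Delta (d²=27890564.00)
P4 → Ford (d²=1985290.00)
P5 → Cove (d²=16652232.00)

Hollow, Ford, Delta, Ford, Cove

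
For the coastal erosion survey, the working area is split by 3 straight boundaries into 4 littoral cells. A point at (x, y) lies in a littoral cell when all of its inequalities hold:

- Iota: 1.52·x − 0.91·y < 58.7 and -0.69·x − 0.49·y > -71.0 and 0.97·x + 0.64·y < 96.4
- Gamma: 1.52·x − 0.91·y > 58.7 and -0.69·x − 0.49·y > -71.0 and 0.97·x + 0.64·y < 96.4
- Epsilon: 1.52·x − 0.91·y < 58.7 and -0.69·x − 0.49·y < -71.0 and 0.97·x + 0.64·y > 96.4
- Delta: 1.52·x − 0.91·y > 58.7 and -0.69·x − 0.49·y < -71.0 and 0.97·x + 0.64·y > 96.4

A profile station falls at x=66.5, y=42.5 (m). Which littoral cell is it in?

1.52·66.5 − 0.91·42.5 = 62.405, which is > 58.7
-0.69·66.5 − 0.49·42.5 = -66.710, which is > -71.0
0.97·66.5 + 0.64·42.5 = 91.705, which is < 96.4
This sign pattern matches Gamma.

Gamma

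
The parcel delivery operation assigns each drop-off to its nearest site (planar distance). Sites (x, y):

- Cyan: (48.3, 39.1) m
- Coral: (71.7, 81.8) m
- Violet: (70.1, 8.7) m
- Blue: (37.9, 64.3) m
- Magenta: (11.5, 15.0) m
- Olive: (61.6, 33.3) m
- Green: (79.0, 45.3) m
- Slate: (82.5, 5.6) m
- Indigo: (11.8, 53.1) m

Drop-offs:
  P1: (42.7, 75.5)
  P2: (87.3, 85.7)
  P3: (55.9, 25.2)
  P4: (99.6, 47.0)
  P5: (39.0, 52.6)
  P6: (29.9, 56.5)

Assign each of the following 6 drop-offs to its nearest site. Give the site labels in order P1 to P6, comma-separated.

P1 → Blue (d²=148.48)
P2 → Coral (d²=258.57)
P3 → Olive (d²=98.10)
P4 → Green (d²=427.25)
P5 → Blue (d²=138.10)
P6 → Blue (d²=124.84)

Blue, Coral, Olive, Green, Blue, Blue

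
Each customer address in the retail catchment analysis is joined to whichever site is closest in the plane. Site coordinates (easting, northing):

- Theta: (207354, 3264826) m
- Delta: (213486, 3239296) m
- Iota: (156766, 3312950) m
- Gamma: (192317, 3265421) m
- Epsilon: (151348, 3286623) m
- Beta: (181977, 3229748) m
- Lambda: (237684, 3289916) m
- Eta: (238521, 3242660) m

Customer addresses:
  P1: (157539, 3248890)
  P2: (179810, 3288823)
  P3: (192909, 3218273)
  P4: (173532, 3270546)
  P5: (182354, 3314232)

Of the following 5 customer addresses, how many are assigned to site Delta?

P1 → Beta
P2 → Gamma
P3 → Beta
P4 → Gamma
P5 → Iota
0 of the 5 go to Delta.

0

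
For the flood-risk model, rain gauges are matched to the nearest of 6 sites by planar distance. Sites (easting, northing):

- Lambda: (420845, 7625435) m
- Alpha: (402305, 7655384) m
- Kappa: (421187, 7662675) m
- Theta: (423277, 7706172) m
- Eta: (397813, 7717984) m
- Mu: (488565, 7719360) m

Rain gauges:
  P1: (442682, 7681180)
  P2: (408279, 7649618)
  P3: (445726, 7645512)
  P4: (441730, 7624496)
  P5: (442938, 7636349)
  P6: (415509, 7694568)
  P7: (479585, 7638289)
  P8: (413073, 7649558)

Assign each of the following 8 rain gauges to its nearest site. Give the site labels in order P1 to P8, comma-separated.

Kappa, Alpha, Kappa, Lambda, Lambda, Theta, Lambda, Alpha

P1 → Kappa (d²=804470050.00)
P2 → Alpha (d²=68935432.00)
P3 → Kappa (d²=896731090.00)
P4 → Lambda (d²=437064946.00)
P5 → Lambda (d²=607216045.00)
P6 → Theta (d²=194994640.00)
P7 → Lambda (d²=3615612916.00)
P8 → Alpha (d²=149892100.00)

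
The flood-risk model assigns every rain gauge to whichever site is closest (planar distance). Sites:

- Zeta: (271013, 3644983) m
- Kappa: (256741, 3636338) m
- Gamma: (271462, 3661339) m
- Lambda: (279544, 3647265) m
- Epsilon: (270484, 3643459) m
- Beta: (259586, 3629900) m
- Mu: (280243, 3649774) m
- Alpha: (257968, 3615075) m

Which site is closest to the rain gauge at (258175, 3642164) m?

Kappa

Squared distances to each site:
Zeta: 172761005.000; Kappa: 35998632.000; Gamma: 544224994.000; Lambda: 482654362.000; Epsilon: 153188506.000; Beta: 152396617.000; Mu: 544908724.000; Alpha: 733856770.000.
Minimum at Kappa.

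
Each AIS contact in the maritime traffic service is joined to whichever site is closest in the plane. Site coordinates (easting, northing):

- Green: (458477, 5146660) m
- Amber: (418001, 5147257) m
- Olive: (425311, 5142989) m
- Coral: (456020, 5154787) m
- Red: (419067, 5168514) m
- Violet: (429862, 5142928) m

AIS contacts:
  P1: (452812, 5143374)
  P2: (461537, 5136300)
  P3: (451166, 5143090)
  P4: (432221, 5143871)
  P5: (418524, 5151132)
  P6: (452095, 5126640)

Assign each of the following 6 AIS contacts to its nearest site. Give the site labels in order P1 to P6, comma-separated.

Green, Green, Green, Violet, Amber, Green

P1 → Green (d²=42890021.00)
P2 → Green (d²=116693200.00)
P3 → Green (d²=66195621.00)
P4 → Violet (d²=6454130.00)
P5 → Amber (d²=15289154.00)
P6 → Green (d²=441530324.00)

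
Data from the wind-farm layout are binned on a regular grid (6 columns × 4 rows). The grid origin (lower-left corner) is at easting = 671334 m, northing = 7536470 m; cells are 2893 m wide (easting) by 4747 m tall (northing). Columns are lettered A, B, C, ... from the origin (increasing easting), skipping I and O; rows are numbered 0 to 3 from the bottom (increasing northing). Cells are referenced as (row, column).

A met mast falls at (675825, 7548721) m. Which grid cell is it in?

(2, B)

Column index: ⌊(675825 − 671334) / 2893⌋ = ⌊1.552⌋ = 1 → column B
Row offset from origin: ⌊(7548721 − 7536470) / 4747⌋ = ⌊2.581⌋ = 2 → row 2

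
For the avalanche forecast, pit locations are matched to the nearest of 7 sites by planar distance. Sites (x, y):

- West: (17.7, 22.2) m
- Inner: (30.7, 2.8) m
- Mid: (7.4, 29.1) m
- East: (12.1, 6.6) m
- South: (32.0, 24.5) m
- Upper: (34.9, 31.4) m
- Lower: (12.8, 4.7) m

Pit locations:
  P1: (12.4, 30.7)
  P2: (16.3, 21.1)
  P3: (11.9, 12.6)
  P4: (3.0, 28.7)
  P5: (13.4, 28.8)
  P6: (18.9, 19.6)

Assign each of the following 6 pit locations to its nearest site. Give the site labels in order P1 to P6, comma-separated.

Mid, West, East, Mid, Mid, West

P1 → Mid (d²=27.56)
P2 → West (d²=3.17)
P3 → East (d²=36.04)
P4 → Mid (d²=19.52)
P5 → Mid (d²=36.09)
P6 → West (d²=8.20)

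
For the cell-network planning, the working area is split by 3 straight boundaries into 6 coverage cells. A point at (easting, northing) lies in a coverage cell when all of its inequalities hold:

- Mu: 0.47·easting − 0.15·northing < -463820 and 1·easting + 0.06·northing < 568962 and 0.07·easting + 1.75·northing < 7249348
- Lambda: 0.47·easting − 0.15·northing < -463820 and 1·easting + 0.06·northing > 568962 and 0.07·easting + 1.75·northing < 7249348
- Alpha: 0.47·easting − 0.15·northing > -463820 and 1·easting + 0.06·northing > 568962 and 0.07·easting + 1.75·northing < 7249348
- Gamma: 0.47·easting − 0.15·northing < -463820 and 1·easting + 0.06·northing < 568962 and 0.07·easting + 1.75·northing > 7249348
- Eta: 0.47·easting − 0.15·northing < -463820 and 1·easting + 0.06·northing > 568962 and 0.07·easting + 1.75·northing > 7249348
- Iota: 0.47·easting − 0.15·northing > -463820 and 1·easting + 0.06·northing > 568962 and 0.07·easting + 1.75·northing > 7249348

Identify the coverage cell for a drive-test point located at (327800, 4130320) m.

Eta

0.47·327800 − 0.15·4130320 = -465482.000, which is < -463820
1·327800 + 0.06·4130320 = 575619.200, which is > 568962
0.07·327800 + 1.75·4130320 = 7251006.000, which is > 7249348
This sign pattern matches Eta.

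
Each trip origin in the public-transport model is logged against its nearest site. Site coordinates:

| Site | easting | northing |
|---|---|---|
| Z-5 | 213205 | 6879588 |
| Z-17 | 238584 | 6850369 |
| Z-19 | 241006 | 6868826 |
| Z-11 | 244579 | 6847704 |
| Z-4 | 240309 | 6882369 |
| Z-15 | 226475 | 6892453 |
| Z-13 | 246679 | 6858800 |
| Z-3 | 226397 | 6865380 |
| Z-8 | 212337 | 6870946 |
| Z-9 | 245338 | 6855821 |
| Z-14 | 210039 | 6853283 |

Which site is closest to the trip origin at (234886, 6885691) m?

Squared distances to each site:
Z-5: 507312370.000; Z-17: 1261318888.000; Z-19: 321882625.000; Z-11: 1536966418.000; Z-4: 40444613.000; Z-15: 116469565.000; Z-13: 862200730.000; Z-3: 484599842.000; Z-8: 725872426.000; Z-9: 1001461204.000; Z-14: 1667651873.000.
Minimum at Z-4.

Z-4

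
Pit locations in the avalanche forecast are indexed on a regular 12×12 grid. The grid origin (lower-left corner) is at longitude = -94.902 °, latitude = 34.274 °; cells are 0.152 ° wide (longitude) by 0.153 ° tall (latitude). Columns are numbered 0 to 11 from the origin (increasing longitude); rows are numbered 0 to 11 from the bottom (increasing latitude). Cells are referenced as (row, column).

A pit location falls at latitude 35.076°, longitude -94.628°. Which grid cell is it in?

(5, 1)

Column index: ⌊(-94.628 − -94.902) / 0.152⌋ = ⌊1.803⌋ = 1
Row offset from origin: ⌊(35.076 − 34.274) / 0.153⌋ = ⌊5.242⌋ = 5 → row 5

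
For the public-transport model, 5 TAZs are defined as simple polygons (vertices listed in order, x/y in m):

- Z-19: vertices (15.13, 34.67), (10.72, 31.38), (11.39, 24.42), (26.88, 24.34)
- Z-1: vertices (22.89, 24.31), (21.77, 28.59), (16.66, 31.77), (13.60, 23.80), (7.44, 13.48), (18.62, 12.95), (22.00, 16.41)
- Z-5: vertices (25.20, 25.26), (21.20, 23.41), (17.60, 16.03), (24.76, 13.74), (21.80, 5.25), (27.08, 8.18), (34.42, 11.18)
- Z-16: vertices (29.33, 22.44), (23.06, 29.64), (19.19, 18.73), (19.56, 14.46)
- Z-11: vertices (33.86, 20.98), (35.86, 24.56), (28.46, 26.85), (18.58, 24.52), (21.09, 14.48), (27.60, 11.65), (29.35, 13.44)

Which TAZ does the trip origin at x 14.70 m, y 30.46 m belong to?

Z-19

Cast a ray rightward from (14.70, 30.46). For each polygon, the edges (by vertex number in listed order) whose endpoints lie on opposite sides of y = 30.46, where each meets that height, and whether that is right or left of the point:
Z-19: 2–3 at x≈10.809 (left), 4–1 at x≈19.919 (right) → 1 crossing.
Z-1: 2–3 at x≈18.765 (right), 3–4 at x≈16.157 (right) → 2 crossings.
Z-5: no edge straddles that height → 0 crossings.
Z-16: no edge straddles that height → 0 crossings.
Z-11: no edge straddles that height → 0 crossings.
Only Z-19 has an odd count, so the point is inside Z-19.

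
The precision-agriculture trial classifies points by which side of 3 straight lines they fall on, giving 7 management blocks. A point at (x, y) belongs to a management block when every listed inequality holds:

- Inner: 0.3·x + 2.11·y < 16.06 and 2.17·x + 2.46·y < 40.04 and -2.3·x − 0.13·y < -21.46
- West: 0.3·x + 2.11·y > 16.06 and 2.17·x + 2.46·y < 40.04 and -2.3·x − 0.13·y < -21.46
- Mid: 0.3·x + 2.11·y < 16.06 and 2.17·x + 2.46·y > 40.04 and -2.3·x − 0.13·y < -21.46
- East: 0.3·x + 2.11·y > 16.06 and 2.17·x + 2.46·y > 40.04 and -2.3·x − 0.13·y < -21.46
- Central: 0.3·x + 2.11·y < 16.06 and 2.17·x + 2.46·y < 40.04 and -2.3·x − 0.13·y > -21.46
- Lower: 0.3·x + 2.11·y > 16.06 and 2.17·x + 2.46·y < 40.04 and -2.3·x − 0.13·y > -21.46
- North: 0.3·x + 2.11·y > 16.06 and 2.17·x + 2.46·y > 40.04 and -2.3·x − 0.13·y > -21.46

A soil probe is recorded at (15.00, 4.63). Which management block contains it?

0.3·15.00 + 2.11·4.63 = 14.269, which is < 16.06
2.17·15.00 + 2.46·4.63 = 43.940, which is > 40.04
-2.3·15.00 − 0.13·4.63 = -35.102, which is < -21.46
This sign pattern matches Mid.

Mid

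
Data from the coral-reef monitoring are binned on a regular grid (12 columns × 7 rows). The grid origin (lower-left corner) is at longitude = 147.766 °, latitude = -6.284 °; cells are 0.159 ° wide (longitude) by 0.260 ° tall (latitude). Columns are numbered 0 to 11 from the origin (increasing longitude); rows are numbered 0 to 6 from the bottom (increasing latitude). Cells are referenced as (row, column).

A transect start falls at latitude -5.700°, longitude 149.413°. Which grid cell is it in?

Column index: ⌊(149.413 − 147.766) / 0.159⌋ = ⌊10.358⌋ = 10
Row offset from origin: ⌊(-5.700 − -6.284) / 0.260⌋ = ⌊2.246⌋ = 2 → row 2

(2, 10)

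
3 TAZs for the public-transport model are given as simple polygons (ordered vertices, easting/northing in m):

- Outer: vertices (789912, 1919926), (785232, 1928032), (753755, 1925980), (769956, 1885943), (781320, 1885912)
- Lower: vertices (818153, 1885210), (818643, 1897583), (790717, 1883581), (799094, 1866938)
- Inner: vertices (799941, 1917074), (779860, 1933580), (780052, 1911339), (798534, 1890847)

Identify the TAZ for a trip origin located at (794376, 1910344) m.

Cast a ray rightward from (794376, 1910344). For each polygon, the edges (by vertex number in listed order) whose endpoints lie on opposite sides of northing = 1910344, where each meets that height, and whether that is right or left of the point:
Outer: 3–4 at easting≈760082.1 (left), 5–1 at easting≈787491.6 (left) → 0 crossings.
Lower: no edge straddles that height → 0 crossings.
Inner: 3–4 at easting≈780949.4 (left), 4–1 at easting≈799580.0 (right) → 1 crossing.
Only Inner has an odd count, so the point is inside Inner.

Inner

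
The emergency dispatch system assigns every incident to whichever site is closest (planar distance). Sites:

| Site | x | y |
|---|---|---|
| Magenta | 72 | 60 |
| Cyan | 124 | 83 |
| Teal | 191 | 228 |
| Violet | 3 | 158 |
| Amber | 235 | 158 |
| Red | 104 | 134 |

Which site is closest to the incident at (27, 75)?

Squared distances to each site:
Magenta: 2250.000; Cyan: 9473.000; Teal: 50305.000; Violet: 7465.000; Amber: 50153.000; Red: 9410.000.
Minimum at Magenta.

Magenta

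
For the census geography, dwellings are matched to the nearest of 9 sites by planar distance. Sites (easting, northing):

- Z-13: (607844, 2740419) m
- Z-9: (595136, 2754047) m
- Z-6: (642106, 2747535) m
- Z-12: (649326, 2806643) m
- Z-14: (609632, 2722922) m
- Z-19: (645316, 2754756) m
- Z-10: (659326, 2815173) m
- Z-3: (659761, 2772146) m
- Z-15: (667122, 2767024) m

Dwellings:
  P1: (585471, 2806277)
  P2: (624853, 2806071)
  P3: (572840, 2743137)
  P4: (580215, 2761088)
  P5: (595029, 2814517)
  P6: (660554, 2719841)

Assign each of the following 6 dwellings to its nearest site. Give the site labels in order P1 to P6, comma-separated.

Z-9, Z-12, Z-9, Z-9, Z-12, Z-6

P1 → Z-9 (d²=2821385125.00)
P2 → Z-12 (d²=599254913.00)
P3 → Z-9 (d²=616139716.00)
P4 → Z-9 (d²=272211922.00)
P5 → Z-12 (d²=3010164085.00)
P6 → Z-6 (d²=1107286340.00)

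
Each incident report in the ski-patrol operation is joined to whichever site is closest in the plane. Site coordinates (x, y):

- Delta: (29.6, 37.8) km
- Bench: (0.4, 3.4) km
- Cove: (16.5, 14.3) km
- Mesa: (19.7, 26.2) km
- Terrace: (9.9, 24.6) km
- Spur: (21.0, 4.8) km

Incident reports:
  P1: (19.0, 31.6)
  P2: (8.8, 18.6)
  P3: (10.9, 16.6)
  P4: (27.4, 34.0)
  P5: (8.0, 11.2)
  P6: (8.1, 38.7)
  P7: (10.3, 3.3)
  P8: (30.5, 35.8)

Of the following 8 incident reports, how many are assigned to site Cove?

2

P1 → Mesa
P2 → Terrace
P3 → Cove
P4 → Delta
P5 → Cove
P6 → Terrace
P7 → Bench
P8 → Delta
2 of the 8 go to Cove.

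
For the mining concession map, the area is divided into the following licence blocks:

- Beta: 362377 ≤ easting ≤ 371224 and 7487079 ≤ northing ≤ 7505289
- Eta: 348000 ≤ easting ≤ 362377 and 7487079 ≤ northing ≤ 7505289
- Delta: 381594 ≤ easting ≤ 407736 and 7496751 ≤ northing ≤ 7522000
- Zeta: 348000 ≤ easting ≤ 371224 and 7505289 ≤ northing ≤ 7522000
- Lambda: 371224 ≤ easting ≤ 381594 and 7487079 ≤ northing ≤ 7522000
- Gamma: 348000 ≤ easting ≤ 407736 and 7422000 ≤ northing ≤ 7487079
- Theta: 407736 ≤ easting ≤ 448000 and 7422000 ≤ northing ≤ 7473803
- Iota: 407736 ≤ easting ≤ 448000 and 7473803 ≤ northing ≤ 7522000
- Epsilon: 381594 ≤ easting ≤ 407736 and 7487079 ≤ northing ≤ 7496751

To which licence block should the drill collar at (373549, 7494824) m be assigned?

Lambda

The point has easting = 373549 and northing = 7494824.
Only Lambda satisfies 371224 ≤ easting ≤ 381594 and 7487079 ≤ northing ≤ 7522000.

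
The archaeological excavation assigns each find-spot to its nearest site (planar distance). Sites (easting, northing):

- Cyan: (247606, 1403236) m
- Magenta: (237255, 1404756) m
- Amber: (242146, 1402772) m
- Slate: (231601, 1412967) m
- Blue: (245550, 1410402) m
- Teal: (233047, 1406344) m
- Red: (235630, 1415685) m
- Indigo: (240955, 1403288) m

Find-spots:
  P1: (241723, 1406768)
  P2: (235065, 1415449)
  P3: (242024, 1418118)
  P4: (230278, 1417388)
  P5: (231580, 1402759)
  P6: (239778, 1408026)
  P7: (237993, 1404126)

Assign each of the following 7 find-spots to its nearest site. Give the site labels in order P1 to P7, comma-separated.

Indigo, Red, Red, Slate, Teal, Magenta, Magenta

P1 → Indigo (d²=12700224.00)
P2 → Red (d²=374921.00)
P3 → Red (d²=46802725.00)
P4 → Slate (d²=21295570.00)
P5 → Teal (d²=15004314.00)
P6 → Magenta (d²=17058429.00)
P7 → Magenta (d²=941544.00)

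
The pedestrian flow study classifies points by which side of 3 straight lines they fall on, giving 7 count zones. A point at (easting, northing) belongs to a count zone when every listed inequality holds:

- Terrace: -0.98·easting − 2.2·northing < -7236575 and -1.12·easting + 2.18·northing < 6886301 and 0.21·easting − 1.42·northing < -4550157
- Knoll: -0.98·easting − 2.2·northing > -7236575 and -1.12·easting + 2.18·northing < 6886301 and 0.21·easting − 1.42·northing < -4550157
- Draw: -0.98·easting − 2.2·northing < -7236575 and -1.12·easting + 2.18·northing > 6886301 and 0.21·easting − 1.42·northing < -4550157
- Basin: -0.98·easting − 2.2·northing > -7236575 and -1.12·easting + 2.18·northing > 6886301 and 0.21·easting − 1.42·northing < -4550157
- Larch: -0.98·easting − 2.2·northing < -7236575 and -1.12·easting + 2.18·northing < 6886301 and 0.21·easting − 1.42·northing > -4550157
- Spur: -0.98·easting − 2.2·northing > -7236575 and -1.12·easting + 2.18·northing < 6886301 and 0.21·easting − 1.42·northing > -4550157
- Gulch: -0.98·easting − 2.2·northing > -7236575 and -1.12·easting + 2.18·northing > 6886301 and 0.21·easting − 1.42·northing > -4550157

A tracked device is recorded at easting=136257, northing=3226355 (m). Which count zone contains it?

-0.98·136257 − 2.2·3226355 = -7231512.860, which is > -7236575
-1.12·136257 + 2.18·3226355 = 6880846.060, which is < 6886301
0.21·136257 − 1.42·3226355 = -4552810.130, which is < -4550157
This sign pattern matches Knoll.

Knoll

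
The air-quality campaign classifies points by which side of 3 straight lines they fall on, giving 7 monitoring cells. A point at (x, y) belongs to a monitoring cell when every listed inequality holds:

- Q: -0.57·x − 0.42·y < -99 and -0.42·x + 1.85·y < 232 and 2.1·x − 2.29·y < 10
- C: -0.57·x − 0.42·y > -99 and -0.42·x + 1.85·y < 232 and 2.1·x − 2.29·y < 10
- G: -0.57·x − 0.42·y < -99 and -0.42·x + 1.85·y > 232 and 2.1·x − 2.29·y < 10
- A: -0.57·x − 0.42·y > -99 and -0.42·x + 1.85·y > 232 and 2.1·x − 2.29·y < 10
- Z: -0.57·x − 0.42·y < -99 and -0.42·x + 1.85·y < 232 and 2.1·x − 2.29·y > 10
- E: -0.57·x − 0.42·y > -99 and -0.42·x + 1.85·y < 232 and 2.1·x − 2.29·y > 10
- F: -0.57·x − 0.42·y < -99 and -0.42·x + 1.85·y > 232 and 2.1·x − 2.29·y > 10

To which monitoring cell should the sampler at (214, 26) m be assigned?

-0.57·214 − 0.42·26 = -132.900, which is < -99
-0.42·214 + 1.85·26 = -41.780, which is < 232
2.1·214 − 2.29·26 = 389.860, which is > 10
This sign pattern matches Z.

Z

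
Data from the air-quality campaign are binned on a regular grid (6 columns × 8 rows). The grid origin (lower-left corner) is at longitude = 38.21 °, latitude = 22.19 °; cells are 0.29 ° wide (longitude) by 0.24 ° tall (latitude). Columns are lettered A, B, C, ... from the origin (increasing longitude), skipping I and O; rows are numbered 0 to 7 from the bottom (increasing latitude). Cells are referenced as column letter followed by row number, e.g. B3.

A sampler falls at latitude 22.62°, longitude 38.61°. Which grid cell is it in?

B1

Column index: ⌊(38.61 − 38.21) / 0.29⌋ = ⌊1.379⌋ = 1 → column B
Row offset from origin: ⌊(22.62 − 22.19) / 0.24⌋ = ⌊1.792⌋ = 1 → row 1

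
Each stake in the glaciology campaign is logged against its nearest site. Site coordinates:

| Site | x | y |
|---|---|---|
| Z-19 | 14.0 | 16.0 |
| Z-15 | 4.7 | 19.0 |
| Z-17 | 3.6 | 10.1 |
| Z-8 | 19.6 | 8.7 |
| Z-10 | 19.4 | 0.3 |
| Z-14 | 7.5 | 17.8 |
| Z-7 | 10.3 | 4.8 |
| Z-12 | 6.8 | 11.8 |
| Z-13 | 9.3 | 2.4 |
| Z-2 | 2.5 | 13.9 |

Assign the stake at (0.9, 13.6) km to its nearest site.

Squared distances to each site:
Z-19: 177.370; Z-15: 43.600; Z-17: 19.540; Z-8: 373.700; Z-10: 519.140; Z-14: 61.200; Z-7: 165.800; Z-12: 38.050; Z-13: 196.000; Z-2: 2.650.
Minimum at Z-2.

Z-2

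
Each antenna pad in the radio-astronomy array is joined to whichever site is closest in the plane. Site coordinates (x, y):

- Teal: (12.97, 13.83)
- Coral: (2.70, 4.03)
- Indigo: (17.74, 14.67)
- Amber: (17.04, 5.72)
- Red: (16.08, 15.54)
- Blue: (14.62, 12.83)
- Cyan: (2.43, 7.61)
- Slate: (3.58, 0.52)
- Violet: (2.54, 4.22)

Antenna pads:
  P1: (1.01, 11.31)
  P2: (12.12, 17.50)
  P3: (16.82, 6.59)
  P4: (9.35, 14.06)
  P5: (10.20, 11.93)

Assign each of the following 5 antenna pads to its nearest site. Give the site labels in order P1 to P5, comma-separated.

P1 → Cyan (d²=15.71)
P2 → Teal (d²=14.19)
P3 → Amber (d²=0.81)
P4 → Teal (d²=13.16)
P5 → Teal (d²=11.28)

Cyan, Teal, Amber, Teal, Teal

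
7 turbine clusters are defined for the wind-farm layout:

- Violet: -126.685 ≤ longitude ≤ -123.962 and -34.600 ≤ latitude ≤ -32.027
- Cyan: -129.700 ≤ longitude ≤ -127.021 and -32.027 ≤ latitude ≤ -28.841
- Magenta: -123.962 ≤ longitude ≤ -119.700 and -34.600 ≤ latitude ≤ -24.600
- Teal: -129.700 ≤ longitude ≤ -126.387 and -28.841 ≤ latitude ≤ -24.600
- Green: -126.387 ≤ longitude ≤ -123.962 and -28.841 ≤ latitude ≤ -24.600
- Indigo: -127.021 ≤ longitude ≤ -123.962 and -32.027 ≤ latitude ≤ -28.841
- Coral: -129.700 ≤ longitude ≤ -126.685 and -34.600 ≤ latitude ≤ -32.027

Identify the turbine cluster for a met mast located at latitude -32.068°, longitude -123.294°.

Magenta

The point has longitude = -123.294 and latitude = -32.068.
Only Magenta satisfies -123.962 ≤ longitude ≤ -119.700 and -34.600 ≤ latitude ≤ -24.600.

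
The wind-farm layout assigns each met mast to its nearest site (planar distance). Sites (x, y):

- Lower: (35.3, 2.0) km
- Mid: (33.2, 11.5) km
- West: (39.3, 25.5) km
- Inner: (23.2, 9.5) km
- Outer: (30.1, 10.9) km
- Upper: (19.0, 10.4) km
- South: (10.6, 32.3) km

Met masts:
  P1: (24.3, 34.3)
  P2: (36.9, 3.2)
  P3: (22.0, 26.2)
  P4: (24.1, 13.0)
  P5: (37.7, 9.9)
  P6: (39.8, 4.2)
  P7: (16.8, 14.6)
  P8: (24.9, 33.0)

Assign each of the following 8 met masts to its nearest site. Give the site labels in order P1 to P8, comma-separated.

South, Lower, South, Inner, Mid, Lower, Upper, South

P1 → South (d²=191.69)
P2 → Lower (d²=4.00)
P3 → South (d²=167.17)
P4 → Inner (d²=13.06)
P5 → Mid (d²=22.81)
P6 → Lower (d²=25.09)
P7 → Upper (d²=22.48)
P8 → South (d²=204.98)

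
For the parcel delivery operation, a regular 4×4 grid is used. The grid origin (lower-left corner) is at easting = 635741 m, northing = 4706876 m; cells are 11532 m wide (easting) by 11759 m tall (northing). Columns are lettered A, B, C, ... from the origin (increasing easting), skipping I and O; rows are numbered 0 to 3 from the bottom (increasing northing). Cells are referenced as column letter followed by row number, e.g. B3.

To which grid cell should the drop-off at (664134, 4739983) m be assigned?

C2

Column index: ⌊(664134 − 635741) / 11532⌋ = ⌊2.462⌋ = 2 → column C
Row offset from origin: ⌊(4739983 − 4706876) / 11759⌋ = ⌊2.815⌋ = 2 → row 2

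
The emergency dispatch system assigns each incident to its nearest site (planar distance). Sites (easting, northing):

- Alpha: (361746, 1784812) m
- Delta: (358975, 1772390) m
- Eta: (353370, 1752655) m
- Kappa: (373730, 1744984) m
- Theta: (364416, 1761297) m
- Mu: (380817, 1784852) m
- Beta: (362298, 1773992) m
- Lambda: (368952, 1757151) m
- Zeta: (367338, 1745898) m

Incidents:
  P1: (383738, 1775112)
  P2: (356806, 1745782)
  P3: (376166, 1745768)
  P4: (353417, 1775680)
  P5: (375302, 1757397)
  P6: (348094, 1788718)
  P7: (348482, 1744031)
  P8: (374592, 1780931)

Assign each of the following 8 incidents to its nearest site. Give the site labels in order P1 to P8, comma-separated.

Mu, Eta, Kappa, Delta, Lambda, Alpha, Eta, Mu

P1 → Mu (d²=103399841.00)
P2 → Eta (d²=59044225.00)
P3 → Kappa (d²=6548752.00)
P4 → Delta (d²=41715464.00)
P5 → Lambda (d²=40383016.00)
P6 → Alpha (d²=201633940.00)
P7 → Eta (d²=98265920.00)
P8 → Mu (d²=54124866.00)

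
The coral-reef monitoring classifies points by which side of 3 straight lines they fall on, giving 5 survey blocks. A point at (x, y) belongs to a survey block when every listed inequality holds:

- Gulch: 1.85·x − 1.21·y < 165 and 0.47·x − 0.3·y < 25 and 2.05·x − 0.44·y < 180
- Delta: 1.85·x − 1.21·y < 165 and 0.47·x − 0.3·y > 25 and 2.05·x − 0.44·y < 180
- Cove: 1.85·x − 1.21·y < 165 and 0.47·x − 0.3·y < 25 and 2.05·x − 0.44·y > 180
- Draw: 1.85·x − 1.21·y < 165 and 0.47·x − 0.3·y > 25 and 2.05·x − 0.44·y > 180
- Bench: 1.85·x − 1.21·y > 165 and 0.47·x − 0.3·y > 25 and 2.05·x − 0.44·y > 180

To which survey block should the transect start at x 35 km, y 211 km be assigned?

1.85·35 − 1.21·211 = -190.560, which is < 165
0.47·35 − 0.3·211 = -46.850, which is < 25
2.05·35 − 0.44·211 = -21.090, which is < 180
This sign pattern matches Gulch.

Gulch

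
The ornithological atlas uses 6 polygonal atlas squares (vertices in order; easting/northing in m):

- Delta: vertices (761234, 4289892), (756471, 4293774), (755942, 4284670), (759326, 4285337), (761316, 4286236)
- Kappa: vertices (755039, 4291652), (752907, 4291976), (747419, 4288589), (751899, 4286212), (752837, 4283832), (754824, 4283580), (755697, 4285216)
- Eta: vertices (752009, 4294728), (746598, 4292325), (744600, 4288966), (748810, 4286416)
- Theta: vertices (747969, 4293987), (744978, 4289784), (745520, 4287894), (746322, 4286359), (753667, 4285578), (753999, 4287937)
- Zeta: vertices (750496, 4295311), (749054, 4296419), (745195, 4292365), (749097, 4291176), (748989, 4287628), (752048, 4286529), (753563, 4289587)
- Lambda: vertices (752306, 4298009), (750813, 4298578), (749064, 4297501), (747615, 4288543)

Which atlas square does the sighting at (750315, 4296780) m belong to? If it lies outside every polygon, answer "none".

Lambda

Cast a ray rightward from (750315, 4296780). For each polygon, the edges (by vertex number in listed order) whose endpoints lie on opposite sides of northing = 4296780, where each meets that height, and whether that is right or left of the point:
Delta: no edge straddles that height → 0 crossings.
Kappa: no edge straddles that height → 0 crossings.
Eta: no edge straddles that height → 0 crossings.
Theta: no edge straddles that height → 0 crossings.
Zeta: no edge straddles that height → 0 crossings.
Lambda: 3–4 at easting≈748947.4 (left), 4–1 at easting≈751697.0 (right) → 1 crossing.
Only Lambda has an odd count, so the point is inside Lambda.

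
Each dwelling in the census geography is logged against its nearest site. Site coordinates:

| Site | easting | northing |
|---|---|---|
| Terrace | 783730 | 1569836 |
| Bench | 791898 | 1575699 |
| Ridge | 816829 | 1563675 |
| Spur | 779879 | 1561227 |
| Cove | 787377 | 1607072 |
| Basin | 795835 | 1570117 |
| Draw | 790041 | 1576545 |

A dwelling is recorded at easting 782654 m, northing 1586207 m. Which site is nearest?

Squared distances to each site:
Terrace: 269167417.000; Bench: 195869600.000; Ridge: 1675621649.000; Spur: 631701025.000; Cove: 457654954.000; Basin: 432626861.000; Draw: 147922013.000.
Minimum at Draw.

Draw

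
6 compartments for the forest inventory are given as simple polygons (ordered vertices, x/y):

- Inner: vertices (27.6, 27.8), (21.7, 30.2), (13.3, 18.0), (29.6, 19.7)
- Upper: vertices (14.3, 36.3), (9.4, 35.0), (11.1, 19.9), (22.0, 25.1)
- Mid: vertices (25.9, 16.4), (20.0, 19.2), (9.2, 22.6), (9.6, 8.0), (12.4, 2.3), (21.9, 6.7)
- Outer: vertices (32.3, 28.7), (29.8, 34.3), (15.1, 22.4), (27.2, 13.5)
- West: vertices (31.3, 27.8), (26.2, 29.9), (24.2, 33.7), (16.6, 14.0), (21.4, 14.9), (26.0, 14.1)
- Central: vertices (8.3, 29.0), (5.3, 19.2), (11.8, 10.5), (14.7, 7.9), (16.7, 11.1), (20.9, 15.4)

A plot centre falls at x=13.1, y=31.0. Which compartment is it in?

Upper

Cast a ray rightward from (13.1, 31.0). For each polygon, the edges (by vertex number in listed order) whose endpoints lie on opposite sides of y = 31.0, where each meets that height, and whether that is right or left of the point:
Inner: no edge straddles that height → 0 crossings.
Upper: 2–3 at x≈9.85 (left), 4–1 at x≈17.94 (right) → 1 crossing.
Mid: no edge straddles that height → 0 crossings.
Outer: 1–2 at x≈31.27 (right), 2–3 at x≈25.72 (right) → 2 crossings.
West: 2–3 at x≈25.62 (right), 3–4 at x≈23.16 (right) → 2 crossings.
Central: no edge straddles that height → 0 crossings.
Only Upper has an odd count, so the point is inside Upper.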